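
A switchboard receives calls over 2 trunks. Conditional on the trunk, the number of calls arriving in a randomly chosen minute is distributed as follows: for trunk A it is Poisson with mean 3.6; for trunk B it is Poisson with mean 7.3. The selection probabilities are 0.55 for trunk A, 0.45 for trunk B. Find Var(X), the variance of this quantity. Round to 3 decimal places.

8.653

Per component, A: μ=3.6, E[X²]=16.56; B: μ=7.3, E[X²]=60.59.
E[X] = 0.55·3.6 + 0.45·7.3 = 5.265.
E[X²] = 0.55·16.56 + 0.45·60.59 = 36.3735.
Var(X) = E[X²] − (E[X])² = 36.3735 − 27.7202 = 8.65327.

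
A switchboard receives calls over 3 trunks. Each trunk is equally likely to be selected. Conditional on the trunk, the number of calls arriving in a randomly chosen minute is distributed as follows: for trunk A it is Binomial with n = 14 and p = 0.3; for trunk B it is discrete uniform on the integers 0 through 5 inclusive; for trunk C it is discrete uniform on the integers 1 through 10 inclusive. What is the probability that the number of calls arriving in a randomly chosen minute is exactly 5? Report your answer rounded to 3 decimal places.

0.154

Conditional on each trunk, P(X = 5): A: 0.196315; B: 0.166667; C: 0.1.
By total probability, P(X = 5) = 0.333333·0.196315 + 0.333333·0.166667 + 0.333333·0.1 = 0.154327.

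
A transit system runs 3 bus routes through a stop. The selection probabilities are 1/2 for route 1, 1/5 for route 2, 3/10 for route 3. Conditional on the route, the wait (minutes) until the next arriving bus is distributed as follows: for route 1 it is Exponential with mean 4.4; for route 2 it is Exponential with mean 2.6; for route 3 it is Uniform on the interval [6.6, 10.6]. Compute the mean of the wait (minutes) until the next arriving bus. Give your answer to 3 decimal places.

5.300

Component means — 1: 4.4; 2: 2.6; 3: 8.6.
E[X] = 0.5·4.4 + 0.2·2.6 + 0.3·8.6 = 5.3.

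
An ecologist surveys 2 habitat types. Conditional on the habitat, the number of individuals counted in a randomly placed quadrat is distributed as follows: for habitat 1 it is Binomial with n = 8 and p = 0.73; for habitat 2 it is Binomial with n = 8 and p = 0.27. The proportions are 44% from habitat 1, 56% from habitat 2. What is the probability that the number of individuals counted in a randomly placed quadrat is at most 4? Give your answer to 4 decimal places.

Conditional on each habitat, P(X ≤ 4): 1: 0.143323; 2: 0.962321.
By total probability, P(X ≤ 4) = 0.44·0.143323 + 0.56·0.962321 = 0.601962.

0.6020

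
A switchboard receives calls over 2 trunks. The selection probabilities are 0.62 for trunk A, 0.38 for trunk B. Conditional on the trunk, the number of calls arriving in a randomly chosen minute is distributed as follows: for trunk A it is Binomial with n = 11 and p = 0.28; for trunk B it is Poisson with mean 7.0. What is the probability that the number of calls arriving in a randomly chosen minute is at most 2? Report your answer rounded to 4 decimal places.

0.2385

Conditional on each trunk, P(X ≤ 2): A: 0.366487; B: 0.0296362.
By total probability, P(X ≤ 2) = 0.62·0.366487 + 0.38·0.0296362 = 0.238484.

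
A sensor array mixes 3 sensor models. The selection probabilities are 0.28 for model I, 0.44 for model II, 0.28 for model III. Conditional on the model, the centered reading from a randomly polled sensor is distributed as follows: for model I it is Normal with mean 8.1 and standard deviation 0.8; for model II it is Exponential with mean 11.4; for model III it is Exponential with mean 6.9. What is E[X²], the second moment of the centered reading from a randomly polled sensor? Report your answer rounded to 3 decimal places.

For each component E[X²] = Var + (mean)², giving I: 66.25; II: 259.92; III: 95.22.
Overall E[X²] = 0.28·66.25 + 0.44·259.92 + 0.28·95.22 = 159.576.

159.576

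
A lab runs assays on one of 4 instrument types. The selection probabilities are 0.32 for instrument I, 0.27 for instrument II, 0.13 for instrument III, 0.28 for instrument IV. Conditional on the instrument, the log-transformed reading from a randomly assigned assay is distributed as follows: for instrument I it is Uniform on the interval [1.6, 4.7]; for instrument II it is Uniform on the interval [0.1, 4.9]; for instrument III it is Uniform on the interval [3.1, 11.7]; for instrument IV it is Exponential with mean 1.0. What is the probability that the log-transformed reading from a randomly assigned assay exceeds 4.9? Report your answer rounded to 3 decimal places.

Conditional on each instrument, P(X > 4.9): I: 0; II: 0; III: 0.790698; IV: 0.00744658.
By total probability, P(X > 4.9) = 0.32·0 + 0.27·0 + 0.13·0.790698 + 0.28·0.00744658 = 0.104876.

0.105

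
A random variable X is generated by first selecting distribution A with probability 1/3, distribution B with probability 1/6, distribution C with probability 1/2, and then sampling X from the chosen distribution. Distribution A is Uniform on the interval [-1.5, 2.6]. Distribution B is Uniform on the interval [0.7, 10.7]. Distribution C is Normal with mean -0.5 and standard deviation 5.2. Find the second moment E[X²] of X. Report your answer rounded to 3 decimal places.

For each component E[X²] = Var + (mean)², giving A: 1.70333; B: 40.8233; C: 27.29.
Overall E[X²] = 0.333333·1.70333 + 0.166667·40.8233 + 0.5·27.29 = 21.0167.

21.017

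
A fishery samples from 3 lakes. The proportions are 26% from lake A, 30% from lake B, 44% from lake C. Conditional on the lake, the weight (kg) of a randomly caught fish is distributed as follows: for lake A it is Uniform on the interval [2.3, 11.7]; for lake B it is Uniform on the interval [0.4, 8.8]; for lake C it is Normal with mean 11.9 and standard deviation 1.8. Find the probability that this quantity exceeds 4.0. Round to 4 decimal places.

Conditional on each lake, P(X > 4.0): A: 0.819149; B: 0.571429; C: 0.999994.
By total probability, P(X > 4.0) = 0.26·0.819149 + 0.3·0.571429 + 0.44·0.999994 = 0.824405.

0.8244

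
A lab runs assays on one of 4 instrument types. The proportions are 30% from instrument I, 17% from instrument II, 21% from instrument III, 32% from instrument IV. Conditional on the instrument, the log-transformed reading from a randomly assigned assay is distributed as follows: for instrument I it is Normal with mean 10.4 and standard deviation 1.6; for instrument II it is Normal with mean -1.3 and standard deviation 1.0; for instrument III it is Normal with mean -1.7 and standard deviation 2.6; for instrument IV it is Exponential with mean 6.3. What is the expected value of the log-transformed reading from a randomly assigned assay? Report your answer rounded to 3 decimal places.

4.558

Component means — I: 10.4; II: -1.3; III: -1.7; IV: 6.3.
E[X] = 0.3·10.4 + 0.17·-1.3 + 0.21·-1.7 + 0.32·6.3 = 4.558.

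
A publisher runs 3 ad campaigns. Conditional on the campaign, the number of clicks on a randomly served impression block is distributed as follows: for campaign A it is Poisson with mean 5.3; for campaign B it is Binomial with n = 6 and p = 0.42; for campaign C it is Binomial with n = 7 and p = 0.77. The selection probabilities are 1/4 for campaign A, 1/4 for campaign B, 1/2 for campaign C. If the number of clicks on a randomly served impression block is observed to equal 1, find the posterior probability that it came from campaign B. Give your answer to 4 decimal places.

0.8550

Likelihoods P(X=1 | ·): A: 0.0264554; B: 0.165402; C: 0.000797913.
Posterior ∝ prior × likelihood. Numerator for B: 0.25·0.165402 = 0.0413505.
Normalizing constant: 0.25·0.0264554 + 0.25·0.165402 + 0.5·0.000797913 = 0.0483633.
P(B | observation) = 0.0413505 / 0.0483633 = 0.854997.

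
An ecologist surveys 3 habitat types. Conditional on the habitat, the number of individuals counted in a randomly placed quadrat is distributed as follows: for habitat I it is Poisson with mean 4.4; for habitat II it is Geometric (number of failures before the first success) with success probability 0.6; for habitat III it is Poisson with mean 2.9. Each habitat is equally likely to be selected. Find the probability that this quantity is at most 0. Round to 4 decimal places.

0.2224

Conditional on each habitat, P(X ≤ 0): I: 0.0122773; II: 0.6; III: 0.0550232.
By total probability, P(X ≤ 0) = 0.333333·0.0122773 + 0.333333·0.6 + 0.333333·0.0550232 = 0.222434.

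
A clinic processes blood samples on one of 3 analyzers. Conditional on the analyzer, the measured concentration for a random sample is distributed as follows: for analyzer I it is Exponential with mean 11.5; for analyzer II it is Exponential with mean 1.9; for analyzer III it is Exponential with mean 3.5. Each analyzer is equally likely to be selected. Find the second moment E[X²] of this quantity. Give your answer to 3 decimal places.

For each component E[X²] = Var + (mean)², giving I: 264.5; II: 7.22; III: 24.5.
Overall E[X²] = 0.333333·264.5 + 0.333333·7.22 + 0.333333·24.5 = 98.74.

98.740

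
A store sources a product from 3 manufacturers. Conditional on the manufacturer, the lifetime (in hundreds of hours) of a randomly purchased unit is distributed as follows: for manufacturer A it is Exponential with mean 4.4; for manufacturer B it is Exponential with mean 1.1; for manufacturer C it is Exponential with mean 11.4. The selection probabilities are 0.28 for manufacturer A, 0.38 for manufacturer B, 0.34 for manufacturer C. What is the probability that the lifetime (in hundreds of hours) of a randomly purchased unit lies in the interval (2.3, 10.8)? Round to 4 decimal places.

Conditional on each manufacturer, P(2.3 < X < 10.8): A: 0.506999; B: 0.12352; C: 0.429536.
By total probability, P(2.3 < X < 10.8) = 0.28·0.506999 + 0.38·0.12352 + 0.34·0.429536 = 0.33494.

0.3349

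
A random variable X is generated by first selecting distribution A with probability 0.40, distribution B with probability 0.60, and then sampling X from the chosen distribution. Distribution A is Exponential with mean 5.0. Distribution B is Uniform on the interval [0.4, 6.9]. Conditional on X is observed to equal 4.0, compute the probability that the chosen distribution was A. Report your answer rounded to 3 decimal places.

0.280

Likelihoods f(4.0 | ·): A: 0.0898658; B: 0.153846.
Posterior ∝ prior × likelihood. Numerator for A: 0.4·0.0898658 = 0.0359463.
Normalizing constant: 0.4·0.0898658 + 0.6·0.153846 = 0.128254.
P(A | observation) = 0.0359463 / 0.128254 = 0.280274.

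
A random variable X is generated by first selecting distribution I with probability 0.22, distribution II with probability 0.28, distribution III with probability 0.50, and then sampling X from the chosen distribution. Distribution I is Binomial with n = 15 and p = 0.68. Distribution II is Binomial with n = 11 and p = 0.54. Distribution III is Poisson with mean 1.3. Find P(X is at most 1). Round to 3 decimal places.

0.314

Conditional on each component, P(X ≤ 1): I: 1.24198e-06; II: 0.00271493; III: 0.626823.
By total probability, P(X ≤ 1) = 0.22·1.24198e-06 + 0.28·0.00271493 + 0.5·0.626823 = 0.314172.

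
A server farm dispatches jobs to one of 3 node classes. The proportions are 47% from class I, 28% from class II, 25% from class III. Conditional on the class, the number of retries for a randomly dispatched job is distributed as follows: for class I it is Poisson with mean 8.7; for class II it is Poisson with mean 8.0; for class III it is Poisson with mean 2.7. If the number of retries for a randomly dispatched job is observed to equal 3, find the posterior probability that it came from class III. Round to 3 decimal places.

0.768

Likelihoods P(X=3 | ·): I: 0.0182829; II: 0.0286261; III: 0.220468.
Posterior ∝ prior × likelihood. Numerator for III: 0.25·0.220468 = 0.0551169.
Normalizing constant: 0.47·0.0182829 + 0.28·0.0286261 + 0.25·0.220468 = 0.0717252.
P(III | observation) = 0.0551169 / 0.0717252 = 0.768446.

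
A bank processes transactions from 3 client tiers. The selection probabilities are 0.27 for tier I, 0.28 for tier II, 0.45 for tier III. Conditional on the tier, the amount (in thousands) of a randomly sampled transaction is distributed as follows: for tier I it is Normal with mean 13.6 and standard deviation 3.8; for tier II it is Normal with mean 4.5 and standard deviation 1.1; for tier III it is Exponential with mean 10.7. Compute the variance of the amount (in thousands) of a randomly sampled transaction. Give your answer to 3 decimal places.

67.884

Per component, I: μ=13.6, E[X²]=199.4; II: μ=4.5, E[X²]=21.46; III: μ=10.7, E[X²]=228.98.
E[X] = 0.27·13.6 + 0.28·4.5 + 0.45·10.7 = 9.747.
E[X²] = 0.27·199.4 + 0.28·21.46 + 0.45·228.98 = 162.888.
Var(X) = E[X²] − (E[X])² = 162.888 − 95.004 = 67.8838.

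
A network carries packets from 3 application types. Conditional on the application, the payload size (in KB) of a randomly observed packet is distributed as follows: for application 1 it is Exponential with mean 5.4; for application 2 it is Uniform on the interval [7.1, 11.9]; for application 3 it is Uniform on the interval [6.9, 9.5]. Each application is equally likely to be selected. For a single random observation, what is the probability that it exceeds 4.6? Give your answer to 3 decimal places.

Conditional on each application, P(X > 4.6): 1: 0.426624; 2: 1; 3: 1.
By total probability, P(X > 4.6) = 0.333333·0.426624 + 0.333333·1 + 0.333333·1 = 0.808875.

0.809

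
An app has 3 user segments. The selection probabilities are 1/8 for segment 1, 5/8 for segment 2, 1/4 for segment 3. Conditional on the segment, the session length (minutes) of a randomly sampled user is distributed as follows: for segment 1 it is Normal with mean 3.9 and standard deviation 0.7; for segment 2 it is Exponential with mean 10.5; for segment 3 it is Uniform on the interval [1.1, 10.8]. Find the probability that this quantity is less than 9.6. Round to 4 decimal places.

0.7186

Conditional on each segment, P(X < 9.6): 1: 1; 2: 0.599197; 3: 0.876289.
By total probability, P(X < 9.6) = 0.125·1 + 0.625·0.599197 + 0.25·0.876289 = 0.71857.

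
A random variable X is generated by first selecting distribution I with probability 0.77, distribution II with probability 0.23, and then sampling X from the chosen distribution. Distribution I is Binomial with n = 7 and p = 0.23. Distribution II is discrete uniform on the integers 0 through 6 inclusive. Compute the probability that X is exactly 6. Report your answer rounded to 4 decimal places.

0.0335

Conditional on each component, P(X = 6): I: 0.000797913; II: 0.142857.
By total probability, P(X = 6) = 0.77·0.000797913 + 0.23·0.142857 = 0.0334715.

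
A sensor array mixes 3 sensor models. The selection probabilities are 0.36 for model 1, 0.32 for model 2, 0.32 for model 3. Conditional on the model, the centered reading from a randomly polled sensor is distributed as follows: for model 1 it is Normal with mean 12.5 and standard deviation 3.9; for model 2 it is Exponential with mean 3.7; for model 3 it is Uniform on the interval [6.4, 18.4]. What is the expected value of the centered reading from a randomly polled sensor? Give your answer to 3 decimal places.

Component means — 1: 12.5; 2: 3.7; 3: 12.4.
E[X] = 0.36·12.5 + 0.32·3.7 + 0.32·12.4 = 9.652.

9.652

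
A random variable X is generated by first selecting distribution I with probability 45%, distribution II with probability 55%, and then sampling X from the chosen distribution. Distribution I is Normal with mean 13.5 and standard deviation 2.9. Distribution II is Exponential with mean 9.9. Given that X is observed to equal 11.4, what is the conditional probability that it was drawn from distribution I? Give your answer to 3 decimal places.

0.731

Likelihoods f(11.4 | ·): I: 0.105839; II: 0.0319351.
Posterior ∝ prior × likelihood. Numerator for I: 0.45·0.105839 = 0.0476275.
Normalizing constant: 0.45·0.105839 + 0.55·0.0319351 = 0.0651918.
P(I | observation) = 0.0476275 / 0.0651918 = 0.730575.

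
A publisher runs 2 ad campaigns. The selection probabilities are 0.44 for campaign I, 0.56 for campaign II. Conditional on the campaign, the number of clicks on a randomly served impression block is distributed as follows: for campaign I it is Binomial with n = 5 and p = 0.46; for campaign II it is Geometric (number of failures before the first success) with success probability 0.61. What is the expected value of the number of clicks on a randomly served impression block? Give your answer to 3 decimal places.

Component means — I: 2.3; II: 0.639344.
E[X] = 0.44·2.3 + 0.56·0.639344 = 1.37003.

1.370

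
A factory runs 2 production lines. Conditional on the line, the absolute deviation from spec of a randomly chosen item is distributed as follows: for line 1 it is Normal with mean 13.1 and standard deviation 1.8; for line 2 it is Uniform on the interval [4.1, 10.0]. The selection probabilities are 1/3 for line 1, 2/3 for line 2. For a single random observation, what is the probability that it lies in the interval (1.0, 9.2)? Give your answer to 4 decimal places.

Conditional on each line, P(1.0 < X < 9.2): 1: 0.0151301; 2: 0.864407.
By total probability, P(1.0 < X < 9.2) = 0.333333·0.0151301 + 0.666667·0.864407 = 0.581315.

0.5813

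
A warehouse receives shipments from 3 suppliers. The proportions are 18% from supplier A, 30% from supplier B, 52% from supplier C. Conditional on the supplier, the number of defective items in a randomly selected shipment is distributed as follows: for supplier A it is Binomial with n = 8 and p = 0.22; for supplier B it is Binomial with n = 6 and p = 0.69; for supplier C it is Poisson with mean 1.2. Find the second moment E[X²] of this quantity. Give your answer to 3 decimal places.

For each component E[X²] = Var + (mean)², giving A: 4.4704; B: 18.423; C: 2.64.
Overall E[X²] = 0.18·4.4704 + 0.3·18.423 + 0.52·2.64 = 7.70437.

7.704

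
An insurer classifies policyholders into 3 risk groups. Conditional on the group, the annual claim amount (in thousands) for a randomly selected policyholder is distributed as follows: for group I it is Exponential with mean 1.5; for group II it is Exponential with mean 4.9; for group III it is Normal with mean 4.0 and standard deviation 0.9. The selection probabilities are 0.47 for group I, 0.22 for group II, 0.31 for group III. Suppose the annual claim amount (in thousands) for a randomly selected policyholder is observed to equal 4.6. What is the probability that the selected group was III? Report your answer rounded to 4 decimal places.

Likelihoods f(4.6 | ·): I: 0.0310508; II: 0.0798176; III: 0.354942.
Posterior ∝ prior × likelihood. Numerator for III: 0.31·0.354942 = 0.110032.
Normalizing constant: 0.47·0.0310508 + 0.22·0.0798176 + 0.31·0.354942 = 0.142186.
P(III | observation) = 0.110032 / 0.142186 = 0.773861.

0.7739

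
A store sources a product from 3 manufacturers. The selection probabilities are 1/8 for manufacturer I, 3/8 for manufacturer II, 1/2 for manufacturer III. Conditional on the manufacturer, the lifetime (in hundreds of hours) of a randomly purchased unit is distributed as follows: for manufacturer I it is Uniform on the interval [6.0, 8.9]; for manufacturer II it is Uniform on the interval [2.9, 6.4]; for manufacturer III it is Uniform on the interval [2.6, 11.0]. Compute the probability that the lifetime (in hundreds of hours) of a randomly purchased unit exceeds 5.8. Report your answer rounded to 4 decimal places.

0.4988

Conditional on each manufacturer, P(X > 5.8): I: 1; II: 0.171429; III: 0.619048.
By total probability, P(X > 5.8) = 0.125·1 + 0.375·0.171429 + 0.5·0.619048 = 0.49881.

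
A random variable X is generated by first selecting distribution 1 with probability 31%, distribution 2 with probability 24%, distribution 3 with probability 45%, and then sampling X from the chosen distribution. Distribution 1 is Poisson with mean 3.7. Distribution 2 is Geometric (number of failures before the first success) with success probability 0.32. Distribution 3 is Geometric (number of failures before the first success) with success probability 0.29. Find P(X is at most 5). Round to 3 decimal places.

Conditional on each component, P(X ≤ 5): 1: 0.830088; 2: 0.901133; 3: 0.8719.
By total probability, P(X ≤ 5) = 0.31·0.830088 + 0.24·0.901133 + 0.45·0.8719 = 0.865954.

0.866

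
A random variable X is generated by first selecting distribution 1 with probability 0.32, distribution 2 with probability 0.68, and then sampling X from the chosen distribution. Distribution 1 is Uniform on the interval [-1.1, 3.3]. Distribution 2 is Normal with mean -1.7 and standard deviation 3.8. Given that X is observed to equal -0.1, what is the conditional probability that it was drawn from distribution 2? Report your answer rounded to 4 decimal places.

0.4732

Likelihoods f(-0.1 | ·): 1: 0.227273; 2: 0.0960792.
Posterior ∝ prior × likelihood. Numerator for 2: 0.68·0.0960792 = 0.0653339.
Normalizing constant: 0.32·0.227273 + 0.68·0.0960792 = 0.138061.
P(2 | observation) = 0.0653339 / 0.138061 = 0.473224.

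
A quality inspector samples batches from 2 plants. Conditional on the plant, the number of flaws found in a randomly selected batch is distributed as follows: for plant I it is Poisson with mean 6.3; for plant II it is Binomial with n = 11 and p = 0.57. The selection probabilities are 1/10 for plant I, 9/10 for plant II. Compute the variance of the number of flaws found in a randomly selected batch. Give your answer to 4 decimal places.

Per component, I: μ=6.3, E[X²]=45.99; II: μ=6.27, E[X²]=42.009.
E[X] = 0.1·6.3 + 0.9·6.27 = 6.273.
E[X²] = 0.1·45.99 + 0.9·42.009 = 42.4071.
Var(X) = E[X²] − (E[X])² = 42.4071 − 39.3505 = 3.05657.

3.0566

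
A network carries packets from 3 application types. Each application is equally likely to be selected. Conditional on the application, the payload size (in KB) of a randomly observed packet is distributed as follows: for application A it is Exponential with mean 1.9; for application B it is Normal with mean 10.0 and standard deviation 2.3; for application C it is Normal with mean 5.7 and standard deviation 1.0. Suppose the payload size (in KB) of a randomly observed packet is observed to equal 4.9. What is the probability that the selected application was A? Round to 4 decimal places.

Likelihoods f(4.9 | ·): A: 0.0399231; B: 0.0148425; C: 0.289692.
Posterior ∝ prior × likelihood. Numerator for A: 0.333333·0.0399231 = 0.0133077.
Normalizing constant: 0.333333·0.0399231 + 0.333333·0.0148425 + 0.333333·0.289692 = 0.114819.
P(A | observation) = 0.0133077 / 0.114819 = 0.115901.

0.1159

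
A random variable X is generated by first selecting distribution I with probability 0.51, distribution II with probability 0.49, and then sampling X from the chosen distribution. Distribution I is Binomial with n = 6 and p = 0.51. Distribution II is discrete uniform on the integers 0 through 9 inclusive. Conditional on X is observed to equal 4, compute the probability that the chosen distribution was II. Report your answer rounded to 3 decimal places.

Likelihoods P(X=4 | ·): I: 0.243649; II: 0.1.
Posterior ∝ prior × likelihood. Numerator for II: 0.49·0.1 = 0.049.
Normalizing constant: 0.51·0.243649 + 0.49·0.1 = 0.173261.
P(II | observation) = 0.049 / 0.173261 = 0.282811.

0.283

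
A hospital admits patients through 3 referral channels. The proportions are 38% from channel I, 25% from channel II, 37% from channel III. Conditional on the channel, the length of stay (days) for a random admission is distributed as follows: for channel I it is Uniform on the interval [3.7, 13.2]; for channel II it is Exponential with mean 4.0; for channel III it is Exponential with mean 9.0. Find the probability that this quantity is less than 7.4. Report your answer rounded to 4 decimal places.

0.5661

Conditional on each channel, P(X < 7.4): I: 0.389474; II: 0.842763; III: 0.560546.
By total probability, P(X < 7.4) = 0.38·0.389474 + 0.25·0.842763 + 0.37·0.560546 = 0.566093.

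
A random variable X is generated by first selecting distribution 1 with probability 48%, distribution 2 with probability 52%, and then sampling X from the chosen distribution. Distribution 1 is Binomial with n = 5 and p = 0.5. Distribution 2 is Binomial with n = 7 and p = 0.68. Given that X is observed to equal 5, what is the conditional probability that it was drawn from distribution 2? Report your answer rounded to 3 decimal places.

Likelihoods P(X=5 | ·): 1: 0.03125; 2: 0.312654.
Posterior ∝ prior × likelihood. Numerator for 2: 0.52·0.312654 = 0.16258.
Normalizing constant: 0.48·0.03125 + 0.52·0.312654 = 0.17758.
P(2 | observation) = 0.16258 / 0.17758 = 0.915531.

0.916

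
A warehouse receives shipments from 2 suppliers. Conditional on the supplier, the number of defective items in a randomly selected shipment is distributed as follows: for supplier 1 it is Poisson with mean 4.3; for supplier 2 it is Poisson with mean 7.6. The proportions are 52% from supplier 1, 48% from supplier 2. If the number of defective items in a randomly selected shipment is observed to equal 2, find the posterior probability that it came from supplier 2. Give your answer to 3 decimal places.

Likelihoods P(X=2 | ·): 1: 0.125441; 2: 0.014453.
Posterior ∝ prior × likelihood. Numerator for 2: 0.48·0.014453 = 0.00693746.
Normalizing constant: 0.52·0.125441 + 0.48·0.014453 = 0.0721669.
P(2 | observation) = 0.00693746 / 0.0721669 = 0.0961307.

0.096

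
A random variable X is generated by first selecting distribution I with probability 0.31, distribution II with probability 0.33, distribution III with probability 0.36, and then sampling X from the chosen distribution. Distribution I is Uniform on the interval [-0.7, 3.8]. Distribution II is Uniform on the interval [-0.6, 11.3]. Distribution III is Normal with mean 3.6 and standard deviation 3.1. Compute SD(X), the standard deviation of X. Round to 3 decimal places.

Per component, I: μ=1.55, E[X²]=4.09; II: μ=5.35, E[X²]=40.4233; III: μ=3.6, E[X²]=22.57.
E[X] = 0.31·1.55 + 0.33·5.35 + 0.36·3.6 = 3.542.
E[X²] = 0.31·4.09 + 0.33·40.4233 + 0.36·22.57 = 22.7328.
Var(X) = E[X²] − (E[X])² = 22.7328 − 12.5458 = 10.187.
SD(X) = √10.187 = 3.19171.

3.192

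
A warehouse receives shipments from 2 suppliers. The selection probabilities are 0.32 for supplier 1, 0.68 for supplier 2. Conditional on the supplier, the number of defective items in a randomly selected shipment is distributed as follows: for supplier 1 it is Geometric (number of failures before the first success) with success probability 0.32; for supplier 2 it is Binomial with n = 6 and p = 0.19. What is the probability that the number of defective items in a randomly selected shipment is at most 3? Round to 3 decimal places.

0.922

Conditional on each supplier, P(X ≤ 3): 1: 0.786186; 2: 0.985924.
By total probability, P(X ≤ 3) = 0.32·0.786186 + 0.68·0.985924 = 0.922008.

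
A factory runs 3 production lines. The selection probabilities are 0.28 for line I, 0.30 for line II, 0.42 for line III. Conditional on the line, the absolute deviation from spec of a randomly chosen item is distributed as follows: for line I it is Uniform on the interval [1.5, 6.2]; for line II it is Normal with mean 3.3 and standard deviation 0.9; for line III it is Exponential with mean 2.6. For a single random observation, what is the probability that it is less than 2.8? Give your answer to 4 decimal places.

0.4412

Conditional on each line, P(X < 2.8): I: 0.276596; II: 0.289257; III: 0.659358.
By total probability, P(X < 2.8) = 0.28·0.276596 + 0.3·0.289257 + 0.42·0.659358 = 0.441154.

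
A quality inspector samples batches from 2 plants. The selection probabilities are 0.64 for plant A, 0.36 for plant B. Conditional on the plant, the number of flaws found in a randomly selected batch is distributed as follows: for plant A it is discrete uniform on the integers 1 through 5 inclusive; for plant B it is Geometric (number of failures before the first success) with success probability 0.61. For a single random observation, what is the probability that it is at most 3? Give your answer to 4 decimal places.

Conditional on each plant, P(X ≤ 3): A: 0.6; B: 0.976866.
By total probability, P(X ≤ 3) = 0.64·0.6 + 0.36·0.976866 = 0.735672.

0.7357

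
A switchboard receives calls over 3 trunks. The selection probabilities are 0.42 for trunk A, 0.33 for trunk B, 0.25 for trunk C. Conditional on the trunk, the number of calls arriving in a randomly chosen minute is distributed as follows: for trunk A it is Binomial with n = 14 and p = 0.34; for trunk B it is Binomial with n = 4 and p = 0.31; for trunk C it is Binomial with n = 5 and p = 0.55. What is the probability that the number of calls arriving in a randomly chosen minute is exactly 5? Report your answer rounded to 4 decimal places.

Conditional on each trunk, P(X = 5): A: 0.216149; B: 0; C: 0.0503284.
By total probability, P(X = 5) = 0.42·0.216149 + 0.33·0 + 0.25·0.0503284 = 0.103365.

0.1034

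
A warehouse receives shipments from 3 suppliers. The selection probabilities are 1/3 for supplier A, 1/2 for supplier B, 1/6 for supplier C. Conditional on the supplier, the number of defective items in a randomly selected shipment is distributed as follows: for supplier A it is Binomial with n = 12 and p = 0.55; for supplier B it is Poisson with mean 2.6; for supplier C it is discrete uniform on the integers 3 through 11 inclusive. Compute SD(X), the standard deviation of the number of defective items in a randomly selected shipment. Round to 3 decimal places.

Per component, A: μ=6.6, E[X²]=46.53; B: μ=2.6, E[X²]=9.36; C: μ=7, E[X²]=55.6667.
E[X] = 0.333333·6.6 + 0.5·2.6 + 0.166667·7 = 4.66667.
E[X²] = 0.333333·46.53 + 0.5·9.36 + 0.166667·55.6667 = 29.4678.
Var(X) = E[X²] − (E[X])² = 29.4678 − 21.7778 = 7.69.
SD(X) = √7.69 = 2.77308.

2.773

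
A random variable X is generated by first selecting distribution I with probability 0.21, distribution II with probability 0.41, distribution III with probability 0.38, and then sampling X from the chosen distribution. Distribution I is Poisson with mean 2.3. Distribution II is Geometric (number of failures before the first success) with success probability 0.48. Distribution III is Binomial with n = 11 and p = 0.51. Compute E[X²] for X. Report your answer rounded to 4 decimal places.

For each component E[X²] = Var + (mean)², giving I: 7.59; II: 3.43056; III: 34.221.
Overall E[X²] = 0.21·7.59 + 0.41·3.43056 + 0.38·34.221 = 16.0044.

16.0044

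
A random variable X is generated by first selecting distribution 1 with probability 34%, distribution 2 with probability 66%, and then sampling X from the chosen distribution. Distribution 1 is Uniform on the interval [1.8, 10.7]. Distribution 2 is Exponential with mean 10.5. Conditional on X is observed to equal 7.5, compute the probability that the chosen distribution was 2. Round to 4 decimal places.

Likelihoods f(7.5 | ·): 1: 0.11236; 2: 0.046623.
Posterior ∝ prior × likelihood. Numerator for 2: 0.66·0.046623 = 0.0307712.
Normalizing constant: 0.34·0.11236 + 0.66·0.046623 = 0.0689734.
P(2 | observation) = 0.0307712 / 0.0689734 = 0.446131.

0.4461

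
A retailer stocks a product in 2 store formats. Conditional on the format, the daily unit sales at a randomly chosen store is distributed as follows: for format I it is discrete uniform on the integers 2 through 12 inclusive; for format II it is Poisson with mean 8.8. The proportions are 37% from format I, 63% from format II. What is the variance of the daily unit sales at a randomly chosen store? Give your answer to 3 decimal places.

Per component, I: μ=7, E[X²]=59; II: μ=8.8, E[X²]=86.24.
E[X] = 0.37·7 + 0.63·8.8 = 8.134.
E[X²] = 0.37·59 + 0.63·86.24 = 76.1612.
Var(X) = E[X²] − (E[X])² = 76.1612 − 66.162 = 9.99924.

9.999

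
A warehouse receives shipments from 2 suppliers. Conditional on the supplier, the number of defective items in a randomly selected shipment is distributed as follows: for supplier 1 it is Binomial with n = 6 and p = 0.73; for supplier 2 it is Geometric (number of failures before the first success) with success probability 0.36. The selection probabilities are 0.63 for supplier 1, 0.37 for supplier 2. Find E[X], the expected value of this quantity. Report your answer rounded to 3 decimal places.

Component means — 1: 4.38; 2: 1.77778.
E[X] = 0.63·4.38 + 0.37·1.77778 = 3.41718.

3.417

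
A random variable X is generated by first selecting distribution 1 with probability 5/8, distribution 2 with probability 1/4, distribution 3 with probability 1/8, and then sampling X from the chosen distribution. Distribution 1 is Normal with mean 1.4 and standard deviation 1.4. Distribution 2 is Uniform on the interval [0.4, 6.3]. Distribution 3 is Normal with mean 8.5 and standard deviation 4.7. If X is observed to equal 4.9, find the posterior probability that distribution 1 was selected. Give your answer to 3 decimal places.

Likelihoods f(4.9 | ·): 1: 0.0125202; 2: 0.169492; 3: 0.0633015.
Posterior ∝ prior × likelihood. Numerator for 1: 0.625·0.0125202 = 0.00782513.
Normalizing constant: 0.625·0.0125202 + 0.25·0.169492 + 0.125·0.0633015 = 0.0581107.
P(1 | observation) = 0.00782513 / 0.0581107 = 0.134659.

0.135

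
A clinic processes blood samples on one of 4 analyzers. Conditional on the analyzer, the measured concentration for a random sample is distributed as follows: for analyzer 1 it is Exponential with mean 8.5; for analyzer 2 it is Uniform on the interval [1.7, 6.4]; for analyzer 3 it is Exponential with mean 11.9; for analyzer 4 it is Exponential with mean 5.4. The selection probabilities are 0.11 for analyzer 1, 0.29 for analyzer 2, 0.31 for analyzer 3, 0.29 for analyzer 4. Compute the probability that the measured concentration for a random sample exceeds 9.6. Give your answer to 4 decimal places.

0.2229

Conditional on each analyzer, P(X > 9.6): 1: 0.323223; 2: 0; 3: 0.446318; 4: 0.169013.
By total probability, P(X > 9.6) = 0.11·0.323223 + 0.29·0 + 0.31·0.446318 + 0.29·0.169013 = 0.222927.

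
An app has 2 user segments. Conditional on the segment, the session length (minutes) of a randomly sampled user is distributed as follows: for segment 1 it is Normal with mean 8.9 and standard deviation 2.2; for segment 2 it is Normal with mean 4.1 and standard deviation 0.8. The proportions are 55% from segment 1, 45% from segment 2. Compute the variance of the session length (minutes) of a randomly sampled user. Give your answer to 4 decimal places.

Per component, 1: μ=8.9, E[X²]=84.05; 2: μ=4.1, E[X²]=17.45.
E[X] = 0.55·8.9 + 0.45·4.1 = 6.74.
E[X²] = 0.55·84.05 + 0.45·17.45 = 54.08.
Var(X) = E[X²] − (E[X])² = 54.08 − 45.4276 = 8.6524.

8.6524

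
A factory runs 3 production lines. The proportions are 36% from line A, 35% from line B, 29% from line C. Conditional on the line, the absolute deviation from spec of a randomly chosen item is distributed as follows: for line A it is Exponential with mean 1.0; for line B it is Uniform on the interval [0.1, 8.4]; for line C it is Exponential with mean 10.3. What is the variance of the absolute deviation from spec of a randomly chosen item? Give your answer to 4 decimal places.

47.2110

Per component, A: μ=1, E[X²]=2; B: μ=4.25, E[X²]=23.8033; C: μ=10.3, E[X²]=212.18.
E[X] = 0.36·1 + 0.35·4.25 + 0.29·10.3 = 4.8345.
E[X²] = 0.36·2 + 0.35·23.8033 + 0.29·212.18 = 70.5834.
Var(X) = E[X²] − (E[X])² = 70.5834 − 23.3724 = 47.211.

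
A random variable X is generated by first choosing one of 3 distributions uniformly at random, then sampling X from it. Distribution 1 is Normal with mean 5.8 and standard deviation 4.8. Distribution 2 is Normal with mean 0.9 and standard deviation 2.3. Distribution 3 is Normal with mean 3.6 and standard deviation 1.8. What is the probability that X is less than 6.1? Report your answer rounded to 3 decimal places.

0.810

Conditional on each component, P(X < 6.1): 1: 0.524918; 2: 0.988116; 3: 0.917567.
By total probability, P(X < 6.1) = 0.333333·0.524918 + 0.333333·0.988116 + 0.333333·0.917567 = 0.8102.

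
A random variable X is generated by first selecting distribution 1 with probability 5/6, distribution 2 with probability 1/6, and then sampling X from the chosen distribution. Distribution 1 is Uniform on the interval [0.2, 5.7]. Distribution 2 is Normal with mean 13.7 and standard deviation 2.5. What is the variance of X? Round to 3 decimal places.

19.193

Per component, 1: μ=2.95, E[X²]=11.2233; 2: μ=13.7, E[X²]=193.94.
E[X] = 0.833333·2.95 + 0.166667·13.7 = 4.74167.
E[X²] = 0.833333·11.2233 + 0.166667·193.94 = 41.6761.
Var(X) = E[X²] − (E[X])² = 41.6761 − 22.4834 = 19.1927.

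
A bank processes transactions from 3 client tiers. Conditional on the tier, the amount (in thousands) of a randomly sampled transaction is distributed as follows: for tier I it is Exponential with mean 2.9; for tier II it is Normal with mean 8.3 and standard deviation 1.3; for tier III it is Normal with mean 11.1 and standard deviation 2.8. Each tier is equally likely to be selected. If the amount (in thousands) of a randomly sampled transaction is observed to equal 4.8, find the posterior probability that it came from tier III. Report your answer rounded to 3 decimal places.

0.133

Likelihoods f(4.8 | ·): I: 0.0658825; II: 0.00818409; III: 0.0113356.
Posterior ∝ prior × likelihood. Numerator for III: 0.333333·0.0113356 = 0.00377853.
Normalizing constant: 0.333333·0.0658825 + 0.333333·0.00818409 + 0.333333·0.0113356 = 0.0284674.
P(III | observation) = 0.00377853 / 0.0284674 = 0.132732.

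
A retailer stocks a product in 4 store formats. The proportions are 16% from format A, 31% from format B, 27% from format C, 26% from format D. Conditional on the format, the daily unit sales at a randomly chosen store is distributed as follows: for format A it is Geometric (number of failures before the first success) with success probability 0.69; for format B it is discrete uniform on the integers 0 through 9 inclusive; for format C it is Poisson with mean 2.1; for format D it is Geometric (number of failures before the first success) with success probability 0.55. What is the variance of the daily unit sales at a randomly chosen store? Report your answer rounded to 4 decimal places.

Per component, A: μ=0.449275, E[X²]=0.852972; B: μ=4.5, E[X²]=28.5; C: μ=2.1, E[X²]=6.51; D: μ=0.818182, E[X²]=2.15702.
E[X] = 0.16·0.449275 + 0.31·4.5 + 0.27·2.1 + 0.26·0.818182 = 2.24661.
E[X²] = 0.16·0.852972 + 0.31·28.5 + 0.27·6.51 + 0.26·2.15702 = 11.29.
Var(X) = E[X²] − (E[X])² = 11.29 − 5.04726 = 6.24274.

6.2427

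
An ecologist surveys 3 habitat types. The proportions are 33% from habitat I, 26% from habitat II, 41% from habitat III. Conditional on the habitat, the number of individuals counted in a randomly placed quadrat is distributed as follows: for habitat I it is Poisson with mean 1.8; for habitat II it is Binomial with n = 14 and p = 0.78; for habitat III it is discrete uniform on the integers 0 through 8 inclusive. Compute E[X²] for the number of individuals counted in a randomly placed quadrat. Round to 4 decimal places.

42.5852

For each component E[X²] = Var + (mean)², giving I: 5.04; II: 121.649; III: 22.6667.
Overall E[X²] = 0.33·5.04 + 0.26·121.649 + 0.41·22.6667 = 42.5852.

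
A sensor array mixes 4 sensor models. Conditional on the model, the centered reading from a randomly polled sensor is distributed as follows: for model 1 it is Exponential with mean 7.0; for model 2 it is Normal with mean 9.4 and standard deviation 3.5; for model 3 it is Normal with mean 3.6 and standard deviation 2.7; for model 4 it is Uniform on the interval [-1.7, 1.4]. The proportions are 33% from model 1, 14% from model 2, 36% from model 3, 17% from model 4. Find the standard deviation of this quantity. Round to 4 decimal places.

5.4662

Per component, 1: μ=7, E[X²]=98; 2: μ=9.4, E[X²]=100.61; 3: μ=3.6, E[X²]=20.25; 4: μ=-0.15, E[X²]=0.823333.
E[X] = 0.33·7 + 0.14·9.4 + 0.36·3.6 + 0.17·-0.15 = 4.8965.
E[X²] = 0.33·98 + 0.14·100.61 + 0.36·20.25 + 0.17·0.823333 = 53.8554.
Var(X) = E[X²] − (E[X])² = 53.8554 − 23.9757 = 29.8797.
SD(X) = √29.8797 = 5.46623.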